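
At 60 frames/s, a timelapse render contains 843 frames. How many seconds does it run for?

14.05 seconds

Running time = 843 / (60) = 14.05 s.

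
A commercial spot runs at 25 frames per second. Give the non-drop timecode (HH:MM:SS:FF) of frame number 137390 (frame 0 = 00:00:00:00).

137390 ÷ 25 = 5495 full seconds, remainder 15 frames.
5495 s = 1 h 31 min 35 s.
Timecode: 01:31:35:15.

01:31:35:15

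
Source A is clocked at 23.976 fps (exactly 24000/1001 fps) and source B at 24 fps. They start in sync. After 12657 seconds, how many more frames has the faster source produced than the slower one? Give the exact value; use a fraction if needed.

A emits 24000/1001 × 12657 = 303768000/1001 frames; B emits 24 × 12657 = 303768.
Difference = 303768/1001 frames (≈ 303.4645); B is ahead of A.

303768/1001 frames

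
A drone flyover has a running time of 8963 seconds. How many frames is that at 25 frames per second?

Frames = 8963 × 25 = 224075.

224075 frames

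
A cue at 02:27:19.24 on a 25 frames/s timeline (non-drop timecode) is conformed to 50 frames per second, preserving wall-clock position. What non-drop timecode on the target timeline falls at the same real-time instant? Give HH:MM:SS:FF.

02:27:19:48

Source frame index: (2×3600 + 27×60 + 19) × 25 + 24 = 220999.
Real time: 220999 / (25) = 220999/25 s.
Target frame: (220999/25) × (50) = 441998.
At 50 labels/s: frame 441998 → 02:27:19:48.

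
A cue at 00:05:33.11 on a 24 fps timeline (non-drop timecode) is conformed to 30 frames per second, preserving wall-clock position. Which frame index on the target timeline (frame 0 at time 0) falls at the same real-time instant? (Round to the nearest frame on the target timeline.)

Source frame index: (0×3600 + 5×60 + 33) × 24 + 11 = 8003.
Real time: 8003 / (24) = 8003/24 s.
Target frame: (8003/24) × (30) = 40015/4 ≈ 10003.750 → 10004.

frame 10004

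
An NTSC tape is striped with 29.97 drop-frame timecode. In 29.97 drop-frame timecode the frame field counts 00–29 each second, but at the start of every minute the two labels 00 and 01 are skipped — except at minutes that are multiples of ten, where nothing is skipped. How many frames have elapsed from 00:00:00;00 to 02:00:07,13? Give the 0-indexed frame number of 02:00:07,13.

Complete 10-minute blocks: 12, each 17982 frames → 215784.
Remaining 0 whole minutes in the current block: 0 frames.
Within the current minute: 7 × 30 + 13 = 223. Total = 215784 + 0 + 223 = 216007.

216007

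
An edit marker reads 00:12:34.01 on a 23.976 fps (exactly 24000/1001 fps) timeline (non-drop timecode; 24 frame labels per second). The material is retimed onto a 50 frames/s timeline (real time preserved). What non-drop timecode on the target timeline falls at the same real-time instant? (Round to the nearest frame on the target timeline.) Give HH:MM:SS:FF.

00:12:34:40

Source frame index: (0×3600 + 12×60 + 34) × 24 + 1 = 18097.
Real time: 18097 / (24000/1001) = 18115097/24000 s.
Target frame: (18115097/24000) × (50) = 18115097/480 ≈ 37739.785 → 37740.
At 50 labels/s: frame 37740 → 00:12:34:40.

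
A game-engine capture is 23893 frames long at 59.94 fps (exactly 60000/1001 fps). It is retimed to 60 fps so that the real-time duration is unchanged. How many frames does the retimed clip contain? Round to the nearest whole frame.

Frames at target rate = 23893 × (60) / (60000/1001) = 23916893/1000 ≈ 23916.893.
Nearest whole frame: 23917.

23917 frames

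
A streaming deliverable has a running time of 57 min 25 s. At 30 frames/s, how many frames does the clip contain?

103350 frames

57 min 25 s = 3445 s.
Frames = 3445 × 30 = 103350.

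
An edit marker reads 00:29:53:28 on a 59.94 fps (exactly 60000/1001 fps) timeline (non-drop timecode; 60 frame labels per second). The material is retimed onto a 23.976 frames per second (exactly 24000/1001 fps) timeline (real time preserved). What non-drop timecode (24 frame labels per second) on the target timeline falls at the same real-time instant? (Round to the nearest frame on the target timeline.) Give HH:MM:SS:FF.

Source frame index: (0×3600 + 29×60 + 53) × 60 + 28 = 107608.
Real time: 107608 / (60000/1001) = 13464451/7500 s.
Target frame: (13464451/7500) × (24000/1001) = 215216/5 ≈ 43043.200 → 43043.
At 24 labels/s: frame 43043 → 00:29:53:11.

00:29:53:11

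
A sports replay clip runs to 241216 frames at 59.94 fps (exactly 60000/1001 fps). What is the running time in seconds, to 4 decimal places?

4024.2869 seconds

Running time = 241216 × 1001/60000 = 7545538/1875 s ≈ 4024.2869 s.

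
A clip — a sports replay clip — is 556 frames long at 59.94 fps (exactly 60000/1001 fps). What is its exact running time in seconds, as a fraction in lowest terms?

139139/15000 seconds

Running time = 556 ÷ (60000/1001) = 556 × 1001/60000 = 139139/15000 s.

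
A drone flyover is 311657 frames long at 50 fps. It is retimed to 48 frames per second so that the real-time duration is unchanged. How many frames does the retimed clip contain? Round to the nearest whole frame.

299191 frames

Frames at target rate = 311657 × (48) / (50) = 7479768/25 ≈ 299190.720.
Nearest whole frame: 299191.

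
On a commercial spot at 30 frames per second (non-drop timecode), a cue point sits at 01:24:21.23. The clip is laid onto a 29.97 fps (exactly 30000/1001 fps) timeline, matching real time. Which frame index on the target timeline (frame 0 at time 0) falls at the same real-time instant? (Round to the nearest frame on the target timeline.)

frame 151701

Source frame index: (1×3600 + 24×60 + 21) × 30 + 23 = 151853.
Real time: 151853 / (30) = 151853/30 s.
Target frame: (151853/30) × (30000/1001) = 11681000/77 ≈ 151701.299 → 151701.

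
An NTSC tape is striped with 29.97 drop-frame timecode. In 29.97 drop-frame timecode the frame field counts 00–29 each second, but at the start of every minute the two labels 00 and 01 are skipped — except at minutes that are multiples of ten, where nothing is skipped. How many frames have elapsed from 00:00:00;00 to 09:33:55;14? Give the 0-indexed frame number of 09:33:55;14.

Complete 10-minute blocks: 57, each 17982 frames → 1024974.
Remaining 3 whole minutes in the current block: 1800 + 2 × 1798 = 5396 frames.
Within the current minute: 55 × 30 + 14 − 2 = 1662 (labels ;00/;01 skipped at this minute). Total = 1024974 + 5396 + 1662 = 1032032.

1032032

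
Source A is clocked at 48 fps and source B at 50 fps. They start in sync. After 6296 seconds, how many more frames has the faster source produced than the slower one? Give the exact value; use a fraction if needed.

12592 frames

A emits 48 × 6296 = 302208 frames; B emits 50 × 6296 = 314800.
Difference = 12592 frames; B is ahead of A.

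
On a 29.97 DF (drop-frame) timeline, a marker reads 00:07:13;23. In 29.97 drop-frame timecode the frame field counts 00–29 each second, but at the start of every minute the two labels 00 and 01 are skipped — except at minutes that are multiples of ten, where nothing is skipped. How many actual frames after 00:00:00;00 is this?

Complete 10-minute blocks: 0, each 17982 frames → 0.
Remaining 7 whole minutes in the current block: 1800 + 6 × 1798 = 12588 frames.
Within the current minute: 13 × 30 + 23 − 2 = 411 (labels ;00/;01 skipped at this minute). Total = 0 + 12588 + 411 = 12999.

12999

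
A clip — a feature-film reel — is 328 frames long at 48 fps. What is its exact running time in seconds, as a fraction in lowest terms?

Running time = 328 ÷ (48) = 328 × 1/48 = 41/6 s.

41/6 seconds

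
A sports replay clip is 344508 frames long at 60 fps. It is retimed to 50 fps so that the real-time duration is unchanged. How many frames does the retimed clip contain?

Frames at target rate = 344508 × (50) / (60) = 287090.

287090 frames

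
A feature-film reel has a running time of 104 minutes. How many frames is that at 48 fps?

299520 frames

104 min = 6240 s.
Frames = 6240 × 48 = 299520.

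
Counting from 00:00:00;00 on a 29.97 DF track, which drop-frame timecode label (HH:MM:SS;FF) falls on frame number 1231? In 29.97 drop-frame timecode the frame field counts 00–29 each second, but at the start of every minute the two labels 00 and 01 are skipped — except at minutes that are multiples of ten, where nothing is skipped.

Each 10-minute DF block holds 10 × 60 × 30 − 9 × 2 = 17982 frames. 1231 ÷ 17982 → 0 full blocks, remainder 1231.
Within the partial block the first minute is 1800 frames and each further minute 1798, so 0 further minute boundaries passed. Total skipped labels = 18 × 0 + 2 × 0 = 0.
Non-drop label index = 1231 + 0 = 1231; at 30 labels/s that is 00:00:41:01, i.e. DF 00:00:41;01.

00:00:41;01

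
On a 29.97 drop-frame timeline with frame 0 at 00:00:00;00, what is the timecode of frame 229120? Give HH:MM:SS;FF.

Ten DF minutes hold 17982 frames, so frame 229120 lies in block 12 (frames 215784–233765) with 13336 frames into that block.
The block's first minute is 1800 frames and the rest 1798 each; 13336 frames reaches minute 7, so 12 × 18 + 7 × 2 = 230 labels have been skipped so far.
Adding those back, label number 229120 + 230 = 229350 at 30 labels/s is 7645 s + 0 f = 2 h 7 min 25 s frame 0, i.e. 02:07:25;00.

02:07:25;00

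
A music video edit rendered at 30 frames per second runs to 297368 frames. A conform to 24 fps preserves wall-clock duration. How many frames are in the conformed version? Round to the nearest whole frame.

Frames at target rate = 297368 × (24) / (30) = 1189472/5 ≈ 237894.400.
Nearest whole frame: 237894.

237894 frames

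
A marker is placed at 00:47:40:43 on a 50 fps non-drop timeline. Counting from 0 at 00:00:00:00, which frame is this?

Total seconds to the label: (0 × 3600 + 47 × 60 + 40) = 2860.
Frame index = 2860 × 50 + 43 = 143043.

143043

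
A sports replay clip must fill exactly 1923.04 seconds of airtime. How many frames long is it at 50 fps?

Frames = 1923.04 × 50 = 96152.

96152 frames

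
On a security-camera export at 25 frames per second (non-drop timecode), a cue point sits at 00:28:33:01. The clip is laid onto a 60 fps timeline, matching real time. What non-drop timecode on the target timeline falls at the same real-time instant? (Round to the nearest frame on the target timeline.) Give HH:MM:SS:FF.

00:28:33:02

Source frame index: (0×3600 + 28×60 + 33) × 25 + 1 = 42826.
Real time: 42826 / (25) = 42826/25 s.
Target frame: (42826/25) × (60) = 513912/5 ≈ 102782.400 → 102782.
At 60 labels/s: frame 102782 → 00:28:33:02.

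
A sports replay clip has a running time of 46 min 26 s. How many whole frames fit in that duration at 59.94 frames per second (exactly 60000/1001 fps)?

166993 frames

46 min 26 s = 2786 s.
Frames = 2786 × 60000/1001 = 23880000/143 ≈ 166993.0070.
Complete frames: 166993.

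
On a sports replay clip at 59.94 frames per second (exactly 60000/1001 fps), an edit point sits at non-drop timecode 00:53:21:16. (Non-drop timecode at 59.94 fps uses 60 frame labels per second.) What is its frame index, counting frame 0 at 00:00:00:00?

frame 192076

Total seconds to the label: (0 × 3600 + 53 × 60 + 21) = 3201.
Frame index = 3201 × 60 + 16 = 192076.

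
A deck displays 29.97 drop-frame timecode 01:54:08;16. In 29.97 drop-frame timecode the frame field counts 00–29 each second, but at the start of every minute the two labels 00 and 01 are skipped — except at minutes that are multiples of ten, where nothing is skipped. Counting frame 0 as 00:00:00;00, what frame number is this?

205250

As if non-drop at 30 labels/s: (1 × 3600 + 54 × 60 + 8) × 30 + 16 = 205456.
Minute boundaries passed: 114; those not divisible by 10: 114 − 11 = 103; dropped labels = 2 × 103 = 206.
Actual frame index = 205456 − 206 = 205250.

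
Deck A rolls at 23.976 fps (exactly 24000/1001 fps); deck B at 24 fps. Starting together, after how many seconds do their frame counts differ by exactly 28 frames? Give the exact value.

7007/6 seconds

The gap grows by |24 − 24000/1001| = 24/1001 frames per second.
Time for a 28-frame gap: 28 ÷ (24/1001) = 7007/6 s.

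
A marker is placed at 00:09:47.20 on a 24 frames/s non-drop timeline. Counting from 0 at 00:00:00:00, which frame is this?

frame 14108

Total seconds to the label: (0 × 3600 + 9 × 60 + 47) = 587.
Frame index = 587 × 24 + 20 = 14108.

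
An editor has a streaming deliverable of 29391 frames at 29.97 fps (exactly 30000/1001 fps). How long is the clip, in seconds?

Running time = 29391 / (30000/1001) = 980.6797 s.

980.6797 seconds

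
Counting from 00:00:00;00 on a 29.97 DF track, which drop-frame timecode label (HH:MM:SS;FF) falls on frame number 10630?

00:05:54;20

Ten DF minutes hold 17982 frames, so frame 10630 lies in block 0 (frames 0–17981) with 10630 frames into that block.
The block's first minute is 1800 frames and the rest 1798 each; 10630 frames reaches minute 5, so 0 × 18 + 5 × 2 = 10 labels have been skipped so far.
Adding those back, label number 10630 + 10 = 10640 at 30 labels/s is 354 s + 20 f = 0 h 5 min 54 s frame 20, i.e. 00:05:54;20.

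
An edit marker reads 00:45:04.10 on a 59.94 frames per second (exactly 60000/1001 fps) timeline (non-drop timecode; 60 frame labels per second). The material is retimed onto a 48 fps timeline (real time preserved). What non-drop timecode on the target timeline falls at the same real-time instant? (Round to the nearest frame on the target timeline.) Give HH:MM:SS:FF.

Source frame index: (0×3600 + 45×60 + 4) × 60 + 10 = 162250.
Real time: 162250 / (60000/1001) = 649649/240 s.
Target frame: (649649/240) × (48) = 649649/5 ≈ 129929.800 → 129930.
At 48 labels/s: frame 129930 → 00:45:06:42.

00:45:06:42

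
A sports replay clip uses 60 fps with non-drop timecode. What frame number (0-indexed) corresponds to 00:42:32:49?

frame 153169

Total seconds to the label: (0 × 3600 + 42 × 60 + 32) = 2552.
Frame index = 2552 × 60 + 49 = 153169.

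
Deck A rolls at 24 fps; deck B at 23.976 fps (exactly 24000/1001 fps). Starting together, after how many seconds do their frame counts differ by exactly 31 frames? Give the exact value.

31031/24 seconds

The gap grows by |24000/1001 − 24| = 24/1001 frames per second.
Time for a 31-frame gap: 31 ÷ (24/1001) = 31031/24 s.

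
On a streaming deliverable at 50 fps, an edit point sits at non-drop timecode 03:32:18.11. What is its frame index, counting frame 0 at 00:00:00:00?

frame 636911

Total seconds to the label: (3 × 3600 + 32 × 60 + 18) = 12738.
Frame index = 12738 × 50 + 11 = 636911.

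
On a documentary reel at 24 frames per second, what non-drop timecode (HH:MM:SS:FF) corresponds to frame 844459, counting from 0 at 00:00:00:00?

844459 ÷ 24 = 35185 full seconds, remainder 19 frames.
35185 s = 9 h 46 min 25 s.
Timecode: 09:46:25:19.

09:46:25:19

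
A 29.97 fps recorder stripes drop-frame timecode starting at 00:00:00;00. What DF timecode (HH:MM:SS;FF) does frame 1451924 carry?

13:27:25;28

Each 10-minute DF block holds 10 × 60 × 30 − 9 × 2 = 17982 frames. 1451924 ÷ 17982 → 80 full blocks, remainder 13364.
Within the partial block the first minute is 1800 frames and each further minute 1798, so 7 further minute boundaries passed. Total skipped labels = 18 × 80 + 2 × 7 = 1454.
Non-drop label index = 1451924 + 1454 = 1453378; at 30 labels/s that is 13:27:25:28, i.e. DF 13:27:25;28.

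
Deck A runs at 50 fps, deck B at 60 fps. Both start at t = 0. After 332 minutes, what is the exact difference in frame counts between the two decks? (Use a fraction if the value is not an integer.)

332 min = 19920 s.
A emits 50 × 19920 = 996000 frames; B emits 60 × 19920 = 1195200.
Difference = 199200 frames; B is ahead of A.

199200 frames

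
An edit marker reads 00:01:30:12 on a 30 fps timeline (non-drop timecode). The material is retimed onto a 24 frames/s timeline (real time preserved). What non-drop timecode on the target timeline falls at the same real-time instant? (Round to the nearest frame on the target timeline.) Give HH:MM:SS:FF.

Source frame index: (0×3600 + 1×60 + 30) × 30 + 12 = 2712.
Real time: 2712 / (30) = 452/5 s.
Target frame: (452/5) × (24) = 10848/5 ≈ 2169.600 → 2170.
At 24 labels/s: frame 2170 → 00:01:30:10.

00:01:30:10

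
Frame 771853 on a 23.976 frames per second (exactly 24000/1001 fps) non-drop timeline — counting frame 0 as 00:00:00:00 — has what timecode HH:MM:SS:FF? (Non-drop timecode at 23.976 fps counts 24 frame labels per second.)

771853 ÷ 24 = 32160 full seconds, remainder 13 frames.
32160 s = 8 h 56 min 0 s.
Timecode: 08:56:00:13.

08:56:00:13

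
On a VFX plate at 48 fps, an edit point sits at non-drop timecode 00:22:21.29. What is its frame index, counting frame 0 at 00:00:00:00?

frame 64397

Total seconds to the label: (0 × 3600 + 22 × 60 + 21) = 1341.
Frame index = 1341 × 48 + 29 = 64397.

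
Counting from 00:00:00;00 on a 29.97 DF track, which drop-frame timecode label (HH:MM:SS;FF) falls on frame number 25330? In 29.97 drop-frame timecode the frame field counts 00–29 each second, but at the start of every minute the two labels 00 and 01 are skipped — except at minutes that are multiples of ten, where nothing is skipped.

00:14:05;06

Ten DF minutes hold 17982 frames, so frame 25330 lies in block 1 (frames 17982–35963) with 7348 frames into that block.
The block's first minute is 1800 frames and the rest 1798 each; 7348 frames reaches minute 4, so 1 × 18 + 4 × 2 = 26 labels have been skipped so far.
Adding those back, label number 25330 + 26 = 25356 at 30 labels/s is 845 s + 6 f = 0 h 14 min 5 s frame 6, i.e. 00:14:05;06.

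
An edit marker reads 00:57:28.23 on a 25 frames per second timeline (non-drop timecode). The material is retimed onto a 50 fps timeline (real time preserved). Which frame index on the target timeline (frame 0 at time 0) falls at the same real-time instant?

frame 172446

Source frame index: (0×3600 + 57×60 + 28) × 25 + 23 = 86223.
Real time: 86223 / (25) = 86223/25 s.
Target frame: (86223/25) × (50) = 172446.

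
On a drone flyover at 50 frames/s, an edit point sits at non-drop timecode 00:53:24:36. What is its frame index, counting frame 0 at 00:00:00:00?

Total seconds to the label: (0 × 3600 + 53 × 60 + 24) = 3204.
Frame index = 3204 × 50 + 36 = 160236.

160236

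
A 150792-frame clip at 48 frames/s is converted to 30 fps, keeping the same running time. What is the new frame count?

Target frames = source frames × (target rate / source rate) = 150792 × (30)/(48) = 150792 × 5/8 = 94245.

94245 frames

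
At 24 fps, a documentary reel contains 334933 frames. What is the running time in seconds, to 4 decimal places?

Running time = 334933 × 1/24 = 334933/24 s ≈ 13955.5417 s.

13955.5417 seconds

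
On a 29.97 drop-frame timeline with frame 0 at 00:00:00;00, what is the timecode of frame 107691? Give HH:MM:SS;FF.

Each 10-minute DF block holds 10 × 60 × 30 − 9 × 2 = 17982 frames. 107691 ÷ 17982 → 5 full blocks, remainder 17781.
Within the partial block the first minute is 1800 frames and each further minute 1798, so 9 further minute boundaries passed. Total skipped labels = 18 × 5 + 2 × 9 = 108.
Non-drop label index = 107691 + 108 = 107799; at 30 labels/s that is 00:59:53:09, i.e. DF 00:59:53;09.

00:59:53;09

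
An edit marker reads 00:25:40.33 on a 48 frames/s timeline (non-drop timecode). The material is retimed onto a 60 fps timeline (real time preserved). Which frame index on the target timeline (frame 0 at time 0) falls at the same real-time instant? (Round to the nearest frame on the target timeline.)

frame 92441

Source frame index: (0×3600 + 25×60 + 40) × 48 + 33 = 73953.
Real time: 73953 / (48) = 24651/16 s.
Target frame: (24651/16) × (60) = 369765/4 ≈ 92441.250 → 92441.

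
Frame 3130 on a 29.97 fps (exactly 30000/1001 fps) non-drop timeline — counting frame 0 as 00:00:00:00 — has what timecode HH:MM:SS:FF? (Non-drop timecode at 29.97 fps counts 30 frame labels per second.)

00:01:44:10

3130 ÷ 30 = 104 full seconds, remainder 10 frames.
104 s = 0 h 1 min 44 s.
Timecode: 00:01:44:10.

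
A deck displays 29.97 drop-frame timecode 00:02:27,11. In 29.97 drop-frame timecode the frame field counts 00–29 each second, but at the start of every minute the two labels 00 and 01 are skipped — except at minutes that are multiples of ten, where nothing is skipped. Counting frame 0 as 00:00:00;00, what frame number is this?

Complete 10-minute blocks: 0, each 17982 frames → 0.
Remaining 2 whole minutes in the current block: 1800 + 1 × 1798 = 3598 frames.
Within the current minute: 27 × 30 + 11 − 2 = 819 (labels ;00/;01 skipped at this minute). Total = 0 + 3598 + 819 = 4417.

4417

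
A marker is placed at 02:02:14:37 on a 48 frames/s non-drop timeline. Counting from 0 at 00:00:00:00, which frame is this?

frame 352069

Total seconds to the label: (2 × 3600 + 2 × 60 + 14) = 7334.
Frame index = 7334 × 48 + 37 = 352069.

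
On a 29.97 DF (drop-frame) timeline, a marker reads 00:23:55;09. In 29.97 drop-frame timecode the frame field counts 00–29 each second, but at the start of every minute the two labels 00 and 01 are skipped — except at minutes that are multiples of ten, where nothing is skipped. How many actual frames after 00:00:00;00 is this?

As if non-drop at 30 labels/s: (0 × 3600 + 23 × 60 + 55) × 30 + 9 = 43059.
Minute boundaries passed: 23; those not divisible by 10: 23 − 2 = 21; dropped labels = 2 × 21 = 42.
Actual frame index = 43059 − 42 = 43017.

43017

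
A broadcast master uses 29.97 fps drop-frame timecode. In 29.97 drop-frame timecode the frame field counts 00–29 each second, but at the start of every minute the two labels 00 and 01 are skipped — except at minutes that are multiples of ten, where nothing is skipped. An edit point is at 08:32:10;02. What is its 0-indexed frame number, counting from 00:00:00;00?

Complete 10-minute blocks: 51, each 17982 frames → 917082.
Remaining 2 whole minutes in the current block: 1800 + 1 × 1798 = 3598 frames.
Within the current minute: 10 × 30 + 2 − 2 = 300 (labels ;00/;01 skipped at this minute). Total = 917082 + 3598 + 300 = 920980.

920980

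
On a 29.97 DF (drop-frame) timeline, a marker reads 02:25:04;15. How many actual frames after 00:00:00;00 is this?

260873

Complete 10-minute blocks: 14, each 17982 frames → 251748.
Remaining 5 whole minutes in the current block: 1800 + 4 × 1798 = 8992 frames.
Within the current minute: 4 × 30 + 15 − 2 = 133 (labels ;00/;01 skipped at this minute). Total = 251748 + 8992 + 133 = 260873.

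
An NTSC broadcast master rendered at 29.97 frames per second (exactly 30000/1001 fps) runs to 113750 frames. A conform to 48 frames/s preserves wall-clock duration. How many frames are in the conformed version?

Target frames = source frames × (target rate / source rate) = 113750 × (48)/(30000/1001) = 113750 × 1001/625 = 182182.

182182 frames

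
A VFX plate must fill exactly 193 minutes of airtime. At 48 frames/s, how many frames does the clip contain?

555840 frames

193 min = 11580 s.
Frames = 11580 × 48 = 555840.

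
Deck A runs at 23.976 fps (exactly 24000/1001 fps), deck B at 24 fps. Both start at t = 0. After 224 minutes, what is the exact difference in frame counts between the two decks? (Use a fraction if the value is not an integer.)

224 min = 13440 s.
A emits 24000/1001 × 13440 = 46080000/143 frames; B emits 24 × 13440 = 322560.
Difference = 46080/143 frames (≈ 322.2378); B is ahead of A.

46080/143 frames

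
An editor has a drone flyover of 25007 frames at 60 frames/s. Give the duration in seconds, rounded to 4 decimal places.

Running time = 25007 × 1/60 = 25007/60 s ≈ 416.7833 s.

416.7833 seconds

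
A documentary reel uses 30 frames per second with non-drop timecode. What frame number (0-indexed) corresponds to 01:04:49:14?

116684

Total seconds to the label: (1 × 3600 + 4 × 60 + 49) = 3889.
Frame index = 3889 × 30 + 14 = 116684.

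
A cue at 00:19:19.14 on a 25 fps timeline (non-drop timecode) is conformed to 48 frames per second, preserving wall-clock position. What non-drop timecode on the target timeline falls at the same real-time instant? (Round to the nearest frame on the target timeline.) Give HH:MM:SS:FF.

00:19:19:27

Source frame index: (0×3600 + 19×60 + 19) × 25 + 14 = 28989.
Real time: 28989 / (25) = 28989/25 s.
Target frame: (28989/25) × (48) = 1391472/25 ≈ 55658.880 → 55659.
At 48 labels/s: frame 55659 → 00:19:19:27.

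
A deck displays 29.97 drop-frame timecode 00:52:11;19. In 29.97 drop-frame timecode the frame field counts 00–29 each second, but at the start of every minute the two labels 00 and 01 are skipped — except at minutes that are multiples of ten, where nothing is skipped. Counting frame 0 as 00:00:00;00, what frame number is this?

As if non-drop at 30 labels/s: (0 × 3600 + 52 × 60 + 11) × 30 + 19 = 93949.
Minute boundaries passed: 52; those not divisible by 10: 52 − 5 = 47; dropped labels = 2 × 47 = 94.
Actual frame index = 93949 − 94 = 93855.

93855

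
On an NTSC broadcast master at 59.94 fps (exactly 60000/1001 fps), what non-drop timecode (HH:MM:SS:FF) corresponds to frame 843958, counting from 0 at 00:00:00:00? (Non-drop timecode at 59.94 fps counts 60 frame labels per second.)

03:54:25:58

843958 ÷ 60 = 14065 full seconds, remainder 58 frames.
14065 s = 3 h 54 min 25 s.
Timecode: 03:54:25:58.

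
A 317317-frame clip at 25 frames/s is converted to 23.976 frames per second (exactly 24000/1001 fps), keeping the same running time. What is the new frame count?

Target frames = source frames × (target rate / source rate) = 317317 × (24000/1001)/(25) = 317317 × 960/1001 = 304320.

304320 frames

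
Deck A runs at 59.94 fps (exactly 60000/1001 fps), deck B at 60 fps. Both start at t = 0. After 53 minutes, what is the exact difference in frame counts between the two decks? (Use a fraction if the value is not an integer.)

53 min = 3180 s.
A emits 60000/1001 × 3180 = 190800000/1001 frames; B emits 60 × 3180 = 190800.
Difference = 190800/1001 frames (≈ 190.6094); B is ahead of A.

190800/1001 frames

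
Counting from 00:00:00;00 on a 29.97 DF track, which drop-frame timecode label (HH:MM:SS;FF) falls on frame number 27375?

Each 10-minute DF block holds 10 × 60 × 30 − 9 × 2 = 17982 frames. 27375 ÷ 17982 → 1 full block, remainder 9393.
Within the partial block the first minute is 1800 frames and each further minute 1798, so 5 further minute boundaries passed. Total skipped labels = 18 × 1 + 2 × 5 = 28.
Non-drop label index = 27375 + 28 = 27403; at 30 labels/s that is 00:15:13:13, i.e. DF 00:15:13;13.

00:15:13;13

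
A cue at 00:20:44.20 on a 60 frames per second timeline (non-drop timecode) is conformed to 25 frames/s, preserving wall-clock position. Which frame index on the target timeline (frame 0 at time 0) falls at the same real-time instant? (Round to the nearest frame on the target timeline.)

Source frame index: (0×3600 + 20×60 + 44) × 60 + 20 = 74660.
Real time: 74660 / (60) = 3733/3 s.
Target frame: (3733/3) × (25) = 93325/3 ≈ 31108.333 → 31108.

frame 31108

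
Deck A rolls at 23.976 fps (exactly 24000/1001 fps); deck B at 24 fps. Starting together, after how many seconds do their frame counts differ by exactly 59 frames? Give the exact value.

The gap grows by |24 − 24000/1001| = 24/1001 frames per second.
Time for a 59-frame gap: 59 ÷ (24/1001) = 59059/24 s.

59059/24 seconds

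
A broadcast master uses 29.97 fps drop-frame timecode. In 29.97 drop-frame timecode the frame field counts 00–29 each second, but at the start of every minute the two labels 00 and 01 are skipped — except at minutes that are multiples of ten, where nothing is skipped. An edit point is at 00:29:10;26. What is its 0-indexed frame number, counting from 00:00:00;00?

As if non-drop at 30 labels/s: (0 × 3600 + 29 × 60 + 10) × 30 + 26 = 52526.
Minute boundaries passed: 29; those not divisible by 10: 29 − 2 = 27; dropped labels = 2 × 27 = 54.
Actual frame index = 52526 − 54 = 52472.

52472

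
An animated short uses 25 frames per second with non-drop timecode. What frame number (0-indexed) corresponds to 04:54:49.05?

Total seconds to the label: (4 × 3600 + 54 × 60 + 49) = 17689.
Frame index = 17689 × 25 + 5 = 442230.

frame 442230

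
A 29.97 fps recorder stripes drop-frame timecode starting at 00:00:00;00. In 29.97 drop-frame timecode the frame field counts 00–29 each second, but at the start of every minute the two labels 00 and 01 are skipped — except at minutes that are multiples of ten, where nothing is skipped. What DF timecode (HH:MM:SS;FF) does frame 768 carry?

00:00:25;18

Each 10-minute DF block holds 10 × 60 × 30 − 9 × 2 = 17982 frames. 768 ÷ 17982 → 0 full blocks, remainder 768.
Within the partial block the first minute is 1800 frames and each further minute 1798, so 0 further minute boundaries passed. Total skipped labels = 18 × 0 + 2 × 0 = 0.
Non-drop label index = 768 + 0 = 768; at 30 labels/s that is 00:00:25:18, i.e. DF 00:00:25;18.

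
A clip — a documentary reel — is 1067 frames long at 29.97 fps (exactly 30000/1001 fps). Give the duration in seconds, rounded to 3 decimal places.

35.602 seconds

Running time = 1067 × 1001/30000 = 1068067/30000 s ≈ 35.602 s.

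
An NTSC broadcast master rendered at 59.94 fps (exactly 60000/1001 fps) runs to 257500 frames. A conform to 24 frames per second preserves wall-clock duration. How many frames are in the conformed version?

Target frames = source frames × (target rate / source rate) = 257500 × (24)/(60000/1001) = 257500 × 1001/2500 = 103103.

103103 frames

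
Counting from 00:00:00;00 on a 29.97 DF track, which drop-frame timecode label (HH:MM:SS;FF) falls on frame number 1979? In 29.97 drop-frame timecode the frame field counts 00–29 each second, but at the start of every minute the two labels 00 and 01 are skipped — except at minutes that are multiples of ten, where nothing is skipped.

Each 10-minute DF block holds 10 × 60 × 30 − 9 × 2 = 17982 frames. 1979 ÷ 17982 → 0 full blocks, remainder 1979.
Within the partial block the first minute is 1800 frames and each further minute 1798, so 1 further minute boundary passed. Total skipped labels = 18 × 0 + 2 × 1 = 2.
Non-drop label index = 1979 + 2 = 1981; at 30 labels/s that is 00:01:06:01, i.e. DF 00:01:06;01.

00:01:06;01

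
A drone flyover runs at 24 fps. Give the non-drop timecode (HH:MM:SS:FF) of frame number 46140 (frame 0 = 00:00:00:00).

00:32:02:12

46140 ÷ 24 = 1922 full seconds, remainder 12 frames.
1922 s = 0 h 32 min 2 s.
Timecode: 00:32:02:12.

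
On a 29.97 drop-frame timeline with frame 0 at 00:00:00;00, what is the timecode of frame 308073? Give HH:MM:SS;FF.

02:51:19;11

Ten DF minutes hold 17982 frames, so frame 308073 lies in block 17 (frames 305694–323675) with 2379 frames into that block.
The block's first minute is 1800 frames and the rest 1798 each; 2379 frames reaches minute 1, so 17 × 18 + 1 × 2 = 308 labels have been skipped so far.
Adding those back, label number 308073 + 308 = 308381 at 30 labels/s is 10279 s + 11 f = 2 h 51 min 19 s frame 11, i.e. 02:51:19;11.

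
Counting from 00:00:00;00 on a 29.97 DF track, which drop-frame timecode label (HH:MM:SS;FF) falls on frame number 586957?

Each 10-minute DF block holds 10 × 60 × 30 − 9 × 2 = 17982 frames. 586957 ÷ 17982 → 32 full blocks, remainder 11533.
Within the partial block the first minute is 1800 frames and each further minute 1798, so 6 further minute boundaries passed. Total skipped labels = 18 × 32 + 2 × 6 = 588.
Non-drop label index = 586957 + 588 = 587545; at 30 labels/s that is 05:26:24:25, i.e. DF 05:26:24;25.

05:26:24;25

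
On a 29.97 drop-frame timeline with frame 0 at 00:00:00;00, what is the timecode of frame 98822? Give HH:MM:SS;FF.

00:54:57;10

Ten DF minutes hold 17982 frames, so frame 98822 lies in block 5 (frames 89910–107891) with 8912 frames into that block.
The block's first minute is 1800 frames and the rest 1798 each; 8912 frames reaches minute 4, so 5 × 18 + 4 × 2 = 98 labels have been skipped so far.
Adding those back, label number 98822 + 98 = 98920 at 30 labels/s is 3297 s + 10 f = 0 h 54 min 57 s frame 10, i.e. 00:54:57;10.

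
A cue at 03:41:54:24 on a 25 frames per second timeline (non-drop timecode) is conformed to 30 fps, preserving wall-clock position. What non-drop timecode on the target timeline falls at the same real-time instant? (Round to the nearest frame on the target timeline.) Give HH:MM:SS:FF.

03:41:54:29

Source frame index: (3×3600 + 41×60 + 54) × 25 + 24 = 332874.
Real time: 332874 / (25) = 332874/25 s.
Target frame: (332874/25) × (30) = 1997244/5 ≈ 399448.800 → 399449.
At 30 labels/s: frame 399449 → 03:41:54:29.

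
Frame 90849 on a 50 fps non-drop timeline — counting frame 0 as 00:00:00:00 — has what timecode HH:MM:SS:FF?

00:30:16:49

90849 ÷ 50 = 1816 full seconds, remainder 49 frames.
1816 s = 0 h 30 min 16 s.
Timecode: 00:30:16:49.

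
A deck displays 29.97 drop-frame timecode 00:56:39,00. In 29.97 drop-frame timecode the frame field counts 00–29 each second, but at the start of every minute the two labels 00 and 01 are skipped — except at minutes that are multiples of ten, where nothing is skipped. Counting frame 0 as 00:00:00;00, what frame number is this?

101868

As if non-drop at 30 labels/s: (0 × 3600 + 56 × 60 + 39) × 30 + 0 = 101970.
Minute boundaries passed: 56; those not divisible by 10: 56 − 5 = 51; dropped labels = 2 × 51 = 102.
Actual frame index = 101970 − 102 = 101868.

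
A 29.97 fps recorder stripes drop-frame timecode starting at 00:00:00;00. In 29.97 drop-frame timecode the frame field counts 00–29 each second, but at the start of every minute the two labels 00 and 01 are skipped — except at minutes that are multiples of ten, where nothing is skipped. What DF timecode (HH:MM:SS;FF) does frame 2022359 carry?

18:44:39;13

Each 10-minute DF block holds 10 × 60 × 30 − 9 × 2 = 17982 frames. 2022359 ÷ 17982 → 112 full blocks, remainder 8375.
Within the partial block the first minute is 1800 frames and each further minute 1798, so 4 further minute boundaries passed. Total skipped labels = 18 × 112 + 2 × 4 = 2024.
Non-drop label index = 2022359 + 2024 = 2024383; at 30 labels/s that is 18:44:39:13, i.e. DF 18:44:39;13.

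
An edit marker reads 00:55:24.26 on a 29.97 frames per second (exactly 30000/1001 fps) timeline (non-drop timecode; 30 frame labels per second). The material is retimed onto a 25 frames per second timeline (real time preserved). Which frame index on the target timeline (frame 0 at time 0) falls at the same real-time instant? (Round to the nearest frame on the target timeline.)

Source frame index: (0×3600 + 55×60 + 24) × 30 + 26 = 99746.
Real time: 99746 / (30000/1001) = 49922873/15000 s.
Target frame: (49922873/15000) × (25) = 49922873/600 ≈ 83204.788 → 83205.

frame 83205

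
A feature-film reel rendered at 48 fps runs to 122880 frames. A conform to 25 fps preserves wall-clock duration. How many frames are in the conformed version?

Target frames = source frames × (target rate / source rate) = 122880 × (25)/(48) = 122880 × 25/48 = 64000.

64000 frames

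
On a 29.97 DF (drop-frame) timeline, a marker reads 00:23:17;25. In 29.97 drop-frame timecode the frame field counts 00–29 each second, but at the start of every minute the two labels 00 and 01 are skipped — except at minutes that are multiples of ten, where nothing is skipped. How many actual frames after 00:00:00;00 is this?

Complete 10-minute blocks: 2, each 17982 frames → 35964.
Remaining 3 whole minutes in the current block: 1800 + 2 × 1798 = 5396 frames.
Within the current minute: 17 × 30 + 25 − 2 = 533 (labels ;00/;01 skipped at this minute). Total = 35964 + 5396 + 533 = 41893.

41893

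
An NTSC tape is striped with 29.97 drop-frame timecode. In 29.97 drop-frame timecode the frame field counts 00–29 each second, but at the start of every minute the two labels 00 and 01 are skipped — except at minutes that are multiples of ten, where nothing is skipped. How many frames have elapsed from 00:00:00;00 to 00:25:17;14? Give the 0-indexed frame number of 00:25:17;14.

45478

As if non-drop at 30 labels/s: (0 × 3600 + 25 × 60 + 17) × 30 + 14 = 45524.
Minute boundaries passed: 25; those not divisible by 10: 25 − 2 = 23; dropped labels = 2 × 23 = 46.
Actual frame index = 45524 − 46 = 45478.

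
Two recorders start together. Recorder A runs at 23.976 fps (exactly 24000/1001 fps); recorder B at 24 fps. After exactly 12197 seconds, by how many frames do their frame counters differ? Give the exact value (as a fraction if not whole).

A emits 24000/1001 × 12197 = 292728000/1001 frames; B emits 24 × 12197 = 292728.
Difference = 292728/1001 frames (≈ 292.4356); B is ahead of A.

292728/1001 frames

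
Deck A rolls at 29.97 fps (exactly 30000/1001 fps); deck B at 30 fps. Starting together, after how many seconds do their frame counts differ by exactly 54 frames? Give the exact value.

1801.8 seconds

The gap grows by |30 − 30000/1001| = 30/1001 frames per second.
Time for a 54-frame gap: 54 ÷ (30/1001) = 1801.8 s.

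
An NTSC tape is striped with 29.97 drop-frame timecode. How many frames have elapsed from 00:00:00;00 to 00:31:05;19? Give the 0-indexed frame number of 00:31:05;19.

Complete 10-minute blocks: 3, each 17982 frames → 53946.
Remaining 1 whole minute in the current block: 1800 + 0 × 1798 = 1800 frames.
Within the current minute: 5 × 30 + 19 − 2 = 167 (labels ;00/;01 skipped at this minute). Total = 53946 + 1800 + 167 = 55913.

55913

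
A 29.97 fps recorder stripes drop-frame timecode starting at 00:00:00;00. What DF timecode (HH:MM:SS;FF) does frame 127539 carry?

Ten DF minutes hold 17982 frames, so frame 127539 lies in block 7 (frames 125874–143855) with 1665 frames into that block.
The block's first minute is 1800 frames and the rest 1798 each; 1665 frames reaches minute 0, so 7 × 18 + 0 × 2 = 126 labels have been skipped so far.
Adding those back, label number 127539 + 126 = 127665 at 30 labels/s is 4255 s + 15 f = 1 h 10 min 55 s frame 15, i.e. 01:10:55;15.

01:10:55;15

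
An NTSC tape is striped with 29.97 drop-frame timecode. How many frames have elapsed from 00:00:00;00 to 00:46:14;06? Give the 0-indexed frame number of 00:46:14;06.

83142

As if non-drop at 30 labels/s: (0 × 3600 + 46 × 60 + 14) × 30 + 6 = 83226.
Minute boundaries passed: 46; those not divisible by 10: 46 − 4 = 42; dropped labels = 2 × 42 = 84.
Actual frame index = 83226 − 84 = 83142.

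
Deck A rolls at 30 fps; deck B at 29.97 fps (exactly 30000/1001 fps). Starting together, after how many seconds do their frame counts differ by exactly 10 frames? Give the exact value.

The gap grows by |30000/1001 − 30| = 30/1001 frames per second.
Time for a 10-frame gap: 10 ÷ (30/1001) = 1001/3 s.

1001/3 seconds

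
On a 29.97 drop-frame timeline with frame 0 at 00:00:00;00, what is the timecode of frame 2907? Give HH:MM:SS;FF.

00:01:36;29

Ten DF minutes hold 17982 frames, so frame 2907 lies in block 0 (frames 0–17981) with 2907 frames into that block.
The block's first minute is 1800 frames and the rest 1798 each; 2907 frames reaches minute 1, so 0 × 18 + 1 × 2 = 2 labels have been skipped so far.
Adding those back, label number 2907 + 2 = 2909 at 30 labels/s is 96 s + 29 f = 0 h 1 min 36 s frame 29, i.e. 00:01:36;29.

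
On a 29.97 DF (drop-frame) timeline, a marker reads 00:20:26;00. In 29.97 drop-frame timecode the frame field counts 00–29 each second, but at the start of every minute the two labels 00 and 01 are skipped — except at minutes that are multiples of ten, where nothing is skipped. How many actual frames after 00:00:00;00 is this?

Complete 10-minute blocks: 2, each 17982 frames → 35964.
Remaining 0 whole minutes in the current block: 0 frames.
Within the current minute: 26 × 30 + 0 = 780. Total = 35964 + 0 + 780 = 36744.

36744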